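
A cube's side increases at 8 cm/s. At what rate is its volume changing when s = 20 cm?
9600 cm³/s

V = s³
dV/dt = 3s² · ds/dt = 3·20²·8 = 9600 cm³/s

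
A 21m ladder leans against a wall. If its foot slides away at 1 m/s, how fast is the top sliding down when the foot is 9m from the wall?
3√10/20 ≈ 0.4743 m/s

x² + y² = 21²
2x·dx/dt + 2y·dy/dt = 0
dy/dt = -x/y · dx/dt = -9/(6√10) · 1 = -3√10/20 m/s
The top is descending at 3√10/20 ≈ 0.4743 m/s.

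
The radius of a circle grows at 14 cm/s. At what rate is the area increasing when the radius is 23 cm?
644π cm²/s

A = πr²
dA/dt = 2πr · dr/dt = 2π(23)(14) = 644π cm²/s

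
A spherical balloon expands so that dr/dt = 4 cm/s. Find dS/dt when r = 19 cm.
608π cm²/s

S = 4πr²
dS/dt = dS/dr · dr/dt = 8πr · 4
At r = 19: dS/dt = 608π cm²/s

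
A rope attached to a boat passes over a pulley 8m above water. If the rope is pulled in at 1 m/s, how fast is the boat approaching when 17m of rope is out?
17/15 ≈ 1.133 m/s

rope² = x² + 8²
x = √(17² - 8²) = 15
dx/dt = (rope/x) · d(rope)/dt = (17/15) · (-1) = -17/15 m/s
The boat approaches at 17/15 ≈ 1.133 m/s.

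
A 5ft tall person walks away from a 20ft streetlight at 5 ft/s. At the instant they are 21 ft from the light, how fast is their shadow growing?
5/3 ft/s

By similar triangles: 20/(x+s) = 5/s
Solving: s = 5x/15
ds/dt = 5/15 · dx/dt = 1/3 · 5 = 5/3 ft/s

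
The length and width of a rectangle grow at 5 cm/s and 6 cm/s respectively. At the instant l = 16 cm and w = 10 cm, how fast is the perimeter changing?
22 cm/s

P = 2(l + w)
dP/dt = 2(dl/dt + dw/dt) = 2(5 + 6) = 22 cm/s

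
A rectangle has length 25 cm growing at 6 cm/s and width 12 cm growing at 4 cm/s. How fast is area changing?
172 cm²/s

A = lw
dA/dt = w·dl/dt + l·dw/dt = 12·6 + 25·4 = 172 cm²/s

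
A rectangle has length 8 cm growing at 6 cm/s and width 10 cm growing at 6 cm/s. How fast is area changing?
108 cm²/s

A = lw
dA/dt = w·dl/dt + l·dw/dt = 10·6 + 8·6 = 108 cm²/s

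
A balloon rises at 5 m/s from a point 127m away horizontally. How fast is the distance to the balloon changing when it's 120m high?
600√30529/30529 ≈ 3.434 m/s

z² = 127² + y²
z = √(127² + 120²) = √30529
dz/dt = y/z · dy/dt = 120/√30529 · 5 = 600√30529/30529 ≈ 3.434 m/s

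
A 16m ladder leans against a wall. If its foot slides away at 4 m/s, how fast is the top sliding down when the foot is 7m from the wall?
28√23/69 ≈ 1.946 m/s

x² + y² = 16²
2x·dx/dt + 2y·dy/dt = 0
dy/dt = -x/y · dx/dt = -7/(3√23) · 4 = -28√23/69 m/s
The top is descending at 28√23/69 ≈ 1.946 m/s.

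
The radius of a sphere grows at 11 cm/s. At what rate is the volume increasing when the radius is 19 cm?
15884π cm³/s

V = (4/3)πr³
dV/dt = dV/dr · dr/dt = 4πr² · 11
At r = 19: dV/dt = 15884π cm³/s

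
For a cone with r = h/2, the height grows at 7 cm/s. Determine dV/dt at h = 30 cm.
1575π cm³/s

V = (1/3)π(h/2)²h = πh³/12
dV/dt = πh²/4 · 7
At h = 30: dV/dt = 1575π cm³/s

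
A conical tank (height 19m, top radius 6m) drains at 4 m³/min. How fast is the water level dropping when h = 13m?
361/(1521π) ≈ 0.07555 m/min

r/h = 6/19, so r = (6/19)h
V = (1/3)πr²h = (1/3)π((6/19)h)²h = (12/361)πh³
dV/dh = (36/361)πh²
dh/dt = (dV/dt)/(dV/dh) = -4/((36/361)π·13²) = -361/(1521π) m/min
The level is dropping at 361/(1521π) ≈ 0.07555 m/min.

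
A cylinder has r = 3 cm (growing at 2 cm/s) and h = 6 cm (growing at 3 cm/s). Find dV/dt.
99π cm³/s

V = πr²h
dV/dt = 2πrh·dr/dt + πr²·dh/dt
= 2π(3)(6)(2) + π(3)²(3)
= 99π cm³/s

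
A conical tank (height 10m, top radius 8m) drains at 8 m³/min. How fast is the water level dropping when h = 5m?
1/(2π) ≈ 0.1592 m/min

r/h = 8/10, so r = (4/5)h
V = (1/3)πr²h = (1/3)π((4/5)h)²h = (16/75)πh³
dV/dh = (16/25)πh²
dh/dt = (dV/dt)/(dV/dh) = -8/((16/25)π·5²) = -1/(2π) m/min
The level is dropping at 1/(2π) ≈ 0.1592 m/min.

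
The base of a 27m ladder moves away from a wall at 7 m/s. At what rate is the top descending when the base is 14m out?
98√533/533 ≈ 4.245 m/s

x² + y² = 27²
2x·dx/dt + 2y·dy/dt = 0
dy/dt = -x/y · dx/dt = -14/√533 · 7 = -98√533/533 m/s
The top is descending at 98√533/533 ≈ 4.245 m/s.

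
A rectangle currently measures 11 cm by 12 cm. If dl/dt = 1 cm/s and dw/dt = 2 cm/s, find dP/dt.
6 cm/s

P = 2(l + w)
dP/dt = 2(dl/dt + dw/dt) = 2(1 + 2) = 6 cm/s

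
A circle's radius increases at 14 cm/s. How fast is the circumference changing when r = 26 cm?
28π cm/s

C = 2πr
dC/dt = 2π · dr/dt = 2π · 14 = 28π cm/s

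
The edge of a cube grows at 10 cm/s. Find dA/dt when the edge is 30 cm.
3600 cm²/s

A = 6s²
dA/dt = 12s · ds/dt = 12·30·10 = 3600 cm²/s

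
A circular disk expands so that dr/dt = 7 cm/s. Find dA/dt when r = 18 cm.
252π cm²/s

A = πr²
dA/dt = 2πr · dr/dt = 2π(18)(7) = 252π cm²/s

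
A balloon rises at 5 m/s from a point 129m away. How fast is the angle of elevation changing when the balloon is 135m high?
0.018499 rad/s

tan(θ) = y/129
sec²(θ) · dθ/dt = (1/129) · dy/dt
dθ/dt = cos²(θ)/129 · 5 = 129/(129² + 135²) · 5
dθ/dt = 0.018499 rad/s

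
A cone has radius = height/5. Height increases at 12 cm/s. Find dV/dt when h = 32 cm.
12288π/25 cm³/s

V = (1/3)π(h/5)²h = πh³/75
dV/dt = πh²/25 · 12
At h = 32: dV/dt = 12288π/25 cm³/s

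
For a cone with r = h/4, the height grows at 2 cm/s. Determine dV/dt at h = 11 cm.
121π/8 cm³/s

V = (1/3)π(h/4)²h = πh³/48
dV/dt = πh²/16 · 2
At h = 11: dV/dt = 121π/8 cm³/s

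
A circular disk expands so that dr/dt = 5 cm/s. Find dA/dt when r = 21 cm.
210π cm²/s

A = πr²
dA/dt = 2πr · dr/dt = 2π(21)(5) = 210π cm²/s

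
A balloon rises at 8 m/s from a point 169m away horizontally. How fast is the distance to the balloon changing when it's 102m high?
816√38965/38965 ≈ 4.134 m/s

z² = 169² + y²
z = √(169² + 102²) = √38965
dz/dt = y/z · dy/dt = 102/√38965 · 8 = 816√38965/38965 ≈ 4.134 m/s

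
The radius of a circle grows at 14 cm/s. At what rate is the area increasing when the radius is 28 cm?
784π cm²/s

A = πr²
dA/dt = 2πr · dr/dt = 2π(28)(14) = 784π cm²/s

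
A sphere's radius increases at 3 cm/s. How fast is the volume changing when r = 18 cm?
3888π cm³/s

V = (4/3)πr³
dV/dt = dV/dr · dr/dt = 4πr² · 3
At r = 18: dV/dt = 3888π cm³/s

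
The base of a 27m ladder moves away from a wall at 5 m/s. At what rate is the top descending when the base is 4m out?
20√713/713 ≈ 0.749 m/s

x² + y² = 27²
2x·dx/dt + 2y·dy/dt = 0
dy/dt = -x/y · dx/dt = -4/√713 · 5 = -20√713/713 m/s
The top is descending at 20√713/713 ≈ 0.749 m/s.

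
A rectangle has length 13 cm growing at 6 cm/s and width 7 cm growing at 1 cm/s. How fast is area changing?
55 cm²/s

A = lw
dA/dt = w·dl/dt + l·dw/dt = 7·6 + 13·1 = 55 cm²/s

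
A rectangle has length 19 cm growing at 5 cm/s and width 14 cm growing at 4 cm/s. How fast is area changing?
146 cm²/s

A = lw
dA/dt = w·dl/dt + l·dw/dt = 14·5 + 19·4 = 146 cm²/s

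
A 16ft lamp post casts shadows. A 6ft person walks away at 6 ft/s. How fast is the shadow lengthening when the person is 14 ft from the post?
18/5 ft/s

By similar triangles: 16/(x+s) = 6/s
Solving: s = 6x/10
ds/dt = 6/10 · dx/dt = 3/5 · 6 = 18/5 ft/s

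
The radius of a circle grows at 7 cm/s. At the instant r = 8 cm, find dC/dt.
14π cm/s

C = 2πr
dC/dt = 2π · dr/dt = 2π · 7 = 14π cm/s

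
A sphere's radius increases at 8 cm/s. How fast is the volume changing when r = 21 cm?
14112π cm³/s

V = (4/3)πr³
dV/dt = dV/dr · dr/dt = 4πr² · 8
At r = 21: dV/dt = 14112π cm³/s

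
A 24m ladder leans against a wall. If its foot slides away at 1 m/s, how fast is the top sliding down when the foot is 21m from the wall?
7√15/15 ≈ 1.807 m/s

x² + y² = 24²
2x·dx/dt + 2y·dy/dt = 0
dy/dt = -x/y · dx/dt = -21/(3√15) · 1 = -7√15/15 m/s
The top is descending at 7√15/15 ≈ 1.807 m/s.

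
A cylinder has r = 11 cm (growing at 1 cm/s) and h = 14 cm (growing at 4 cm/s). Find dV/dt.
792π cm³/s

V = πr²h
dV/dt = 2πrh·dr/dt + πr²·dh/dt
= 2π(11)(14)(1) + π(11)²(4)
= 792π cm³/s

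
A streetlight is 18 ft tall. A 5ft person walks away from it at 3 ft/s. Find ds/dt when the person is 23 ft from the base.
15/13 ft/s

By similar triangles: 18/(x+s) = 5/s
Solving: s = 5x/13
ds/dt = 5/13 · dx/dt = 5/13 · 3 = 15/13 ft/s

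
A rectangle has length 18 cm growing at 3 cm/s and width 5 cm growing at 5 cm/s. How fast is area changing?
105 cm²/s

A = lw
dA/dt = w·dl/dt + l·dw/dt = 5·3 + 18·5 = 105 cm²/s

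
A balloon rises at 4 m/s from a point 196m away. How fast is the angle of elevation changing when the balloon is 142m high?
0.013383 rad/s

tan(θ) = y/196
sec²(θ) · dθ/dt = (1/196) · dy/dt
dθ/dt = cos²(θ)/196 · 4 = 196/(196² + 142²) · 4
dθ/dt = 0.013383 rad/s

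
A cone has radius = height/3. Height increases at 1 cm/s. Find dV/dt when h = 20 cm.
400π/9 cm³/s

V = (1/3)π(h/3)²h = πh³/27
dV/dt = πh²/9 · 1
At h = 20: dV/dt = 400π/9 cm³/s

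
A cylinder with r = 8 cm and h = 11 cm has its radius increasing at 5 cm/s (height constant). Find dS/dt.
270π cm²/s

S = 2πrh + 2πr² (lateral + bases)
dS/dt = (2πh + 4πr)·dr/dt = (2π·11 + 4π·8)·5
= 270π cm²/s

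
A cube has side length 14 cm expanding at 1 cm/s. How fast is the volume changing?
588 cm³/s

V = s³
dV/dt = 3s² · ds/dt = 3·14²·1 = 588 cm³/s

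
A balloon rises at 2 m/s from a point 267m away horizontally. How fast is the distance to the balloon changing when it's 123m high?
41√9602/4801 ≈ 0.8368 m/s

z² = 267² + y²
z = √(267² + 123²) = 3√9602
dz/dt = y/z · dy/dt = 123/(3√9602) · 2 = 41√9602/4801 ≈ 0.8368 m/s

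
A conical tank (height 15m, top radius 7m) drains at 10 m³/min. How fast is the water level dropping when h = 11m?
2250/(5929π) ≈ 0.1208 m/min

r/h = 7/15, so r = (7/15)h
V = (1/3)πr²h = (1/3)π((7/15)h)²h = (49/675)πh³
dV/dh = (49/225)πh²
dh/dt = (dV/dt)/(dV/dh) = -10/((49/225)π·11²) = -2250/(5929π) m/min
The level is dropping at 2250/(5929π) ≈ 0.1208 m/min.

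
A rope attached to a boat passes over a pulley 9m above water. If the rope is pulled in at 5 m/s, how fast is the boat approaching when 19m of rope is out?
19√70/28 ≈ 5.677 m/s

rope² = x² + 9²
x = √(19² - 9²) = 2√70
dx/dt = (rope/x) · d(rope)/dt = (19/(2√70)) · (-5) = -19√70/28 m/s
The boat approaches at 19√70/28 ≈ 5.677 m/s.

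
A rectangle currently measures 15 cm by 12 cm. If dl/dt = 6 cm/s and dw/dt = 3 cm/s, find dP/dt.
18 cm/s

P = 2(l + w)
dP/dt = 2(dl/dt + dw/dt) = 2(6 + 3) = 18 cm/s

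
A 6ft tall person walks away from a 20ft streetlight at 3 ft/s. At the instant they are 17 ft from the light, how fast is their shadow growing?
9/7 ft/s

By similar triangles: 20/(x+s) = 6/s
Solving: s = 6x/14
ds/dt = 6/14 · dx/dt = 3/7 · 3 = 9/7 ft/s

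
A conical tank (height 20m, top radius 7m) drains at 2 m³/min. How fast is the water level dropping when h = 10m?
8/(49π) ≈ 0.05197 m/min

r/h = 7/20, so r = (7/20)h
V = (1/3)πr²h = (1/3)π((7/20)h)²h = (49/1200)πh³
dV/dh = (49/400)πh²
dh/dt = (dV/dt)/(dV/dh) = -2/((49/400)π·10²) = -8/(49π) m/min
The level is dropping at 8/(49π) ≈ 0.05197 m/min.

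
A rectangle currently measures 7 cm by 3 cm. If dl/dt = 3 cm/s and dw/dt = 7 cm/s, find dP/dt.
20 cm/s

P = 2(l + w)
dP/dt = 2(dl/dt + dw/dt) = 2(3 + 7) = 20 cm/s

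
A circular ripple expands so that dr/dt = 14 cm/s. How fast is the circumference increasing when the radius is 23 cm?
28π cm/s

C = 2πr
dC/dt = 2π · dr/dt = 2π · 14 = 28π cm/s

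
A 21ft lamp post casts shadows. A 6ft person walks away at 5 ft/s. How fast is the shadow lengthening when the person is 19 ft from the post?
2 ft/s

By similar triangles: 21/(x+s) = 6/s
Solving: s = 6x/15
ds/dt = 6/15 · dx/dt = 2/5 · 5 = 2 ft/s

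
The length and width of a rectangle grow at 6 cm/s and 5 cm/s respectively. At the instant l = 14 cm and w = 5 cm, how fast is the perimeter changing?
22 cm/s

P = 2(l + w)
dP/dt = 2(dl/dt + dw/dt) = 2(6 + 5) = 22 cm/s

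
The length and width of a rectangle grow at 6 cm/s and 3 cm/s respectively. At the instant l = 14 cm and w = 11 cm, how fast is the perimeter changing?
18 cm/s

P = 2(l + w)
dP/dt = 2(dl/dt + dw/dt) = 2(6 + 3) = 18 cm/s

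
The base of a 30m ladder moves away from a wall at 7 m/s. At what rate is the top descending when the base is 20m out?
14√5/5 ≈ 6.261 m/s

x² + y² = 30²
2x·dx/dt + 2y·dy/dt = 0
dy/dt = -x/y · dx/dt = -20/(10√5) · 7 = -14√5/5 m/s
The top is descending at 14√5/5 ≈ 6.261 m/s.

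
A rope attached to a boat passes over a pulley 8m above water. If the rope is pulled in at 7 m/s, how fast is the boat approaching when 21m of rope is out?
147√377/377 ≈ 7.571 m/s

rope² = x² + 8²
x = √(21² - 8²) = √377
dx/dt = (rope/x) · d(rope)/dt = (21/√377) · (-7) = -147√377/377 m/s
The boat approaches at 147√377/377 ≈ 7.571 m/s.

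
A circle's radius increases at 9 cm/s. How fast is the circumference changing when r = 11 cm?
18π cm/s

C = 2πr
dC/dt = 2π · dr/dt = 2π · 9 = 18π cm/s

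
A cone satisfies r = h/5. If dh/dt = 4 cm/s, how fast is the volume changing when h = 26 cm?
2704π/25 cm³/s

V = (1/3)π(h/5)²h = πh³/75
dV/dt = πh²/25 · 4
At h = 26: dV/dt = 2704π/25 cm³/s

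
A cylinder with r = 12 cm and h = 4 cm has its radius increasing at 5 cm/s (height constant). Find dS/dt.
280π cm²/s

S = 2πrh + 2πr² (lateral + bases)
dS/dt = (2πh + 4πr)·dr/dt = (2π·4 + 4π·12)·5
= 280π cm²/s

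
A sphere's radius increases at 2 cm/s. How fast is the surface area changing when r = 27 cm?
432π cm²/s

S = 4πr²
dS/dt = dS/dr · dr/dt = 8πr · 2
At r = 27: dS/dt = 432π cm²/s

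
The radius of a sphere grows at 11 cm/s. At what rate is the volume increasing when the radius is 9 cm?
3564π cm³/s

V = (4/3)πr³
dV/dt = dV/dr · dr/dt = 4πr² · 11
At r = 9: dV/dt = 3564π cm³/s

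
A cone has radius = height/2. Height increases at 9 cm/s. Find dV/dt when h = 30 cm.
2025π cm³/s

V = (1/3)π(h/2)²h = πh³/12
dV/dt = πh²/4 · 9
At h = 30: dV/dt = 2025π cm³/s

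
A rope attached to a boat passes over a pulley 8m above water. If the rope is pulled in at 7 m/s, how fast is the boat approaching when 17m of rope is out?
119/15 ≈ 7.933 m/s

rope² = x² + 8²
x = √(17² - 8²) = 15
dx/dt = (rope/x) · d(rope)/dt = (17/15) · (-7) = -119/15 m/s
The boat approaches at 119/15 ≈ 7.933 m/s.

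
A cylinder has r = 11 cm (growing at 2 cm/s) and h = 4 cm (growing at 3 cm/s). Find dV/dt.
539π cm³/s

V = πr²h
dV/dt = 2πrh·dr/dt + πr²·dh/dt
= 2π(11)(4)(2) + π(11)²(3)
= 539π cm³/s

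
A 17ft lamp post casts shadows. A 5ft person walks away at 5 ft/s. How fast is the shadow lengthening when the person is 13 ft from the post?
25/12 ft/s

By similar triangles: 17/(x+s) = 5/s
Solving: s = 5x/12
ds/dt = 5/12 · dx/dt = 5/12 · 5 = 25/12 ft/s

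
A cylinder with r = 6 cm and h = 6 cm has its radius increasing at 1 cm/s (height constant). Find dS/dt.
36π cm²/s

S = 2πrh + 2πr² (lateral + bases)
dS/dt = (2πh + 4πr)·dr/dt = (2π·6 + 4π·6)·1
= 36π cm²/s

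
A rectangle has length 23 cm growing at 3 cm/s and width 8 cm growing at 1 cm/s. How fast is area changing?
47 cm²/s

A = lw
dA/dt = w·dl/dt + l·dw/dt = 8·3 + 23·1 = 47 cm²/s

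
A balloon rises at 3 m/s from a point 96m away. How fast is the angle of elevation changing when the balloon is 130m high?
0.011028 rad/s

tan(θ) = y/96
sec²(θ) · dθ/dt = (1/96) · dy/dt
dθ/dt = cos²(θ)/96 · 3 = 96/(96² + 130²) · 3
dθ/dt = 0.011028 rad/s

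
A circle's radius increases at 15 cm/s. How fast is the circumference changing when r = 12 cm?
30π cm/s

C = 2πr
dC/dt = 2π · dr/dt = 2π · 15 = 30π cm/s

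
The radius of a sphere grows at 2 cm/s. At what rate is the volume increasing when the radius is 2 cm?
32π cm³/s

V = (4/3)πr³
dV/dt = dV/dr · dr/dt = 4πr² · 2
At r = 2: dV/dt = 32π cm³/s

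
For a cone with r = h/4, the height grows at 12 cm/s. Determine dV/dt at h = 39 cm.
4563π/4 cm³/s

V = (1/3)π(h/4)²h = πh³/48
dV/dt = πh²/16 · 12
At h = 39: dV/dt = 4563π/4 cm³/s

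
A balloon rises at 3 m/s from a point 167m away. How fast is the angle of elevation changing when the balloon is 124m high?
0.01158 rad/s

tan(θ) = y/167
sec²(θ) · dθ/dt = (1/167) · dy/dt
dθ/dt = cos²(θ)/167 · 3 = 167/(167² + 124²) · 3
dθ/dt = 0.01158 rad/s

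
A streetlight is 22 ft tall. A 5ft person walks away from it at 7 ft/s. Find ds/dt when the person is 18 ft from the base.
35/17 ft/s

By similar triangles: 22/(x+s) = 5/s
Solving: s = 5x/17
ds/dt = 5/17 · dx/dt = 5/17 · 7 = 35/17 ft/s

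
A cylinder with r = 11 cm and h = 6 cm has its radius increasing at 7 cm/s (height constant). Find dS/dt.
392π cm²/s

S = 2πrh + 2πr² (lateral + bases)
dS/dt = (2πh + 4πr)·dr/dt = (2π·6 + 4π·11)·7
= 392π cm²/s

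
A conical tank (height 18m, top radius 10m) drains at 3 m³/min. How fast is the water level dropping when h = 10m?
243/(2500π) ≈ 0.03094 m/min

r/h = 10/18, so r = (5/9)h
V = (1/3)πr²h = (1/3)π((5/9)h)²h = (25/243)πh³
dV/dh = (25/81)πh²
dh/dt = (dV/dt)/(dV/dh) = -3/((25/81)π·10²) = -243/(2500π) m/min
The level is dropping at 243/(2500π) ≈ 0.03094 m/min.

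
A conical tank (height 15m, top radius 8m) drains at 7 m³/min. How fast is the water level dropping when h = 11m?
1575/(7744π) ≈ 0.06474 m/min

r/h = 8/15, so r = (8/15)h
V = (1/3)πr²h = (1/3)π((8/15)h)²h = (64/675)πh³
dV/dh = (64/225)πh²
dh/dt = (dV/dt)/(dV/dh) = -7/((64/225)π·11²) = -1575/(7744π) m/min
The level is dropping at 1575/(7744π) ≈ 0.06474 m/min.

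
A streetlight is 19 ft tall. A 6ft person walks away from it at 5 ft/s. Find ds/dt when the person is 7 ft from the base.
30/13 ft/s

By similar triangles: 19/(x+s) = 6/s
Solving: s = 6x/13
ds/dt = 6/13 · dx/dt = 6/13 · 5 = 30/13 ft/s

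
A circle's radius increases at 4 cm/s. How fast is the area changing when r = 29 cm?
232π cm²/s

A = πr²
dA/dt = 2πr · dr/dt = 2π(29)(4) = 232π cm²/s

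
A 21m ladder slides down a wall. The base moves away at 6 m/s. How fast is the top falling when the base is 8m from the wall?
48√377/377 ≈ 2.472 m/s

x² + y² = 21²
2x·dx/dt + 2y·dy/dt = 0
dy/dt = -x/y · dx/dt = -8/√377 · 6 = -48√377/377 m/s
The top is descending at 48√377/377 ≈ 2.472 m/s.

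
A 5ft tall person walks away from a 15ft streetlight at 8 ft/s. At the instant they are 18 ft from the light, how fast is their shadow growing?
4 ft/s

By similar triangles: 15/(x+s) = 5/s
Solving: s = 5x/10
ds/dt = 5/10 · dx/dt = 1/2 · 8 = 4 ft/s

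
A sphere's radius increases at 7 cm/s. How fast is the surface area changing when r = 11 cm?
616π cm²/s

S = 4πr²
dS/dt = dS/dr · dr/dt = 8πr · 7
At r = 11: dS/dt = 616π cm²/s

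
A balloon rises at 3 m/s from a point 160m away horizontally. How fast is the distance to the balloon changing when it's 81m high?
243√32161/32161 ≈ 1.355 m/s

z² = 160² + y²
z = √(160² + 81²) = √32161
dz/dt = y/z · dy/dt = 81/√32161 · 3 = 243√32161/32161 ≈ 1.355 m/s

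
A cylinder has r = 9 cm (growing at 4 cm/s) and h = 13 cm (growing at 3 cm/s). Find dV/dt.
1179π cm³/s

V = πr²h
dV/dt = 2πrh·dr/dt + πr²·dh/dt
= 2π(9)(13)(4) + π(9)²(3)
= 1179π cm³/s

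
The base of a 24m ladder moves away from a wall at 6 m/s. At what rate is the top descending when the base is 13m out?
78√407/407 ≈ 3.866 m/s

x² + y² = 24²
2x·dx/dt + 2y·dy/dt = 0
dy/dt = -x/y · dx/dt = -13/√407 · 6 = -78√407/407 m/s
The top is descending at 78√407/407 ≈ 3.866 m/s.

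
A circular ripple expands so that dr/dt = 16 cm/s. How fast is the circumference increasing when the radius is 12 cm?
32π cm/s

C = 2πr
dC/dt = 2π · dr/dt = 2π · 16 = 32π cm/s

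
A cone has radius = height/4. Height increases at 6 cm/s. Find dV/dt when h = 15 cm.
675π/8 cm³/s

V = (1/3)π(h/4)²h = πh³/48
dV/dt = πh²/16 · 6
At h = 15: dV/dt = 675π/8 cm³/s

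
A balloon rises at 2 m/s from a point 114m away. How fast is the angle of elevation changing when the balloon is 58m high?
0.013936 rad/s

tan(θ) = y/114
sec²(θ) · dθ/dt = (1/114) · dy/dt
dθ/dt = cos²(θ)/114 · 2 = 114/(114² + 58²) · 2
dθ/dt = 0.013936 rad/s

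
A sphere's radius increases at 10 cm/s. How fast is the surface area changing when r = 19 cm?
1520π cm²/s

S = 4πr²
dS/dt = dS/dr · dr/dt = 8πr · 10
At r = 19: dS/dt = 1520π cm²/s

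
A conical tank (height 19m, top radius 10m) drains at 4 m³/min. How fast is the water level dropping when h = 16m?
361/(6400π) ≈ 0.01795 m/min

r/h = 10/19, so r = (10/19)h
V = (1/3)πr²h = (1/3)π((10/19)h)²h = (100/1083)πh³
dV/dh = (100/361)πh²
dh/dt = (dV/dt)/(dV/dh) = -4/((100/361)π·16²) = -361/(6400π) m/min
The level is dropping at 361/(6400π) ≈ 0.01795 m/min.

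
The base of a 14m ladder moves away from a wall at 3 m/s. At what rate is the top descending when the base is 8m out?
4√33/11 ≈ 2.089 m/s

x² + y² = 14²
2x·dx/dt + 2y·dy/dt = 0
dy/dt = -x/y · dx/dt = -8/(2√33) · 3 = -4√33/11 m/s
The top is descending at 4√33/11 ≈ 2.089 m/s.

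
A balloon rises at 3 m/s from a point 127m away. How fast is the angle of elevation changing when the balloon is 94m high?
0.015261 rad/s

tan(θ) = y/127
sec²(θ) · dθ/dt = (1/127) · dy/dt
dθ/dt = cos²(θ)/127 · 3 = 127/(127² + 94²) · 3
dθ/dt = 0.015261 rad/s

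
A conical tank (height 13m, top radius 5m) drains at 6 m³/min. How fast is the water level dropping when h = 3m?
338/(75π) ≈ 1.435 m/min

r/h = 5/13, so r = (5/13)h
V = (1/3)πr²h = (1/3)π((5/13)h)²h = (25/507)πh³
dV/dh = (25/169)πh²
dh/dt = (dV/dt)/(dV/dh) = -6/((25/169)π·3²) = -338/(75π) m/min
The level is dropping at 338/(75π) ≈ 1.435 m/min.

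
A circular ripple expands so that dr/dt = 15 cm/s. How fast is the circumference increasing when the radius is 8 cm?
30π cm/s

C = 2πr
dC/dt = 2π · dr/dt = 2π · 15 = 30π cm/s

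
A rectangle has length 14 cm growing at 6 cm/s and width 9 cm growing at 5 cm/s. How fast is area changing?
124 cm²/s

A = lw
dA/dt = w·dl/dt + l·dw/dt = 9·6 + 14·5 = 124 cm²/s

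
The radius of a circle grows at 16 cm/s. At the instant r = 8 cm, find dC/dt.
32π cm/s

C = 2πr
dC/dt = 2π · dr/dt = 2π · 16 = 32π cm/s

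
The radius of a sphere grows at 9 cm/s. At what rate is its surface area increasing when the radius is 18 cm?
1296π cm²/s

S = 4πr²
dS/dt = dS/dr · dr/dt = 8πr · 9
At r = 18: dS/dt = 1296π cm²/s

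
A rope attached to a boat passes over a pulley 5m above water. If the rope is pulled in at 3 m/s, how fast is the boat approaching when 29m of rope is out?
29√51/68 ≈ 3.046 m/s

rope² = x² + 5²
x = √(29² - 5²) = 4√51
dx/dt = (rope/x) · d(rope)/dt = (29/(4√51)) · (-3) = -29√51/68 m/s
The boat approaches at 29√51/68 ≈ 3.046 m/s.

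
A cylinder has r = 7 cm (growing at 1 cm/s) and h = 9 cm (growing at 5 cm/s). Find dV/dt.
371π cm³/s

V = πr²h
dV/dt = 2πrh·dr/dt + πr²·dh/dt
= 2π(7)(9)(1) + π(7)²(5)
= 371π cm³/s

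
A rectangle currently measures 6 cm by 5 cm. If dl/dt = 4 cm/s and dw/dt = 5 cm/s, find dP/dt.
18 cm/s

P = 2(l + w)
dP/dt = 2(dl/dt + dw/dt) = 2(4 + 5) = 18 cm/s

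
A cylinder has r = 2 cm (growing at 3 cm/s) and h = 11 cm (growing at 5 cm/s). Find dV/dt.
152π cm³/s

V = πr²h
dV/dt = 2πrh·dr/dt + πr²·dh/dt
= 2π(2)(11)(3) + π(2)²(5)
= 152π cm³/s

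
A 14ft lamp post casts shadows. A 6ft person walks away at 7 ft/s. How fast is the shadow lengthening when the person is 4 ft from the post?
21/4 ft/s

By similar triangles: 14/(x+s) = 6/s
Solving: s = 6x/8
ds/dt = 6/8 · dx/dt = 3/4 · 7 = 21/4 ft/s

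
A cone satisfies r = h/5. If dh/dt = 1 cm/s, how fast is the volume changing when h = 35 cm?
49π cm³/s

V = (1/3)π(h/5)²h = πh³/75
dV/dt = πh²/25 · 1
At h = 35: dV/dt = 49π cm³/s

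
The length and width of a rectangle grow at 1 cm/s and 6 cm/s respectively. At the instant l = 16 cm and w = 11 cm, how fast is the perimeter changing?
14 cm/s

P = 2(l + w)
dP/dt = 2(dl/dt + dw/dt) = 2(1 + 6) = 14 cm/s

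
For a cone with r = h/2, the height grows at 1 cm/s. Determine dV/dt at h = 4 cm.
4π cm³/s

V = (1/3)π(h/2)²h = πh³/12
dV/dt = πh²/4 · 1
At h = 4: dV/dt = 4π cm³/s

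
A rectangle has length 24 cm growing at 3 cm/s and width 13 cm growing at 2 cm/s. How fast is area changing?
87 cm²/s

A = lw
dA/dt = w·dl/dt + l·dw/dt = 13·3 + 24·2 = 87 cm²/s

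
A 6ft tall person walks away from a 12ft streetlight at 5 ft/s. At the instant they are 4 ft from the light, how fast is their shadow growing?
5 ft/s

By similar triangles: 12/(x+s) = 6/s
Solving: s = 6x/6
ds/dt = 6/6 · dx/dt = 1 · 5 = 5 ft/s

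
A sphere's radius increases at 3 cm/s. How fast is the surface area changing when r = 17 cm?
408π cm²/s

S = 4πr²
dS/dt = dS/dr · dr/dt = 8πr · 3
At r = 17: dS/dt = 408π cm²/s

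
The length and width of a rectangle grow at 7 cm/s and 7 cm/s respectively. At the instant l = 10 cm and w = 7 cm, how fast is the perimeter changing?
28 cm/s

P = 2(l + w)
dP/dt = 2(dl/dt + dw/dt) = 2(7 + 7) = 28 cm/s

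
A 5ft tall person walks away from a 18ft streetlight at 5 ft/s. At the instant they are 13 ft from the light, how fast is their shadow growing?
25/13 ft/s

By similar triangles: 18/(x+s) = 5/s
Solving: s = 5x/13
ds/dt = 5/13 · dx/dt = 5/13 · 5 = 25/13 ft/s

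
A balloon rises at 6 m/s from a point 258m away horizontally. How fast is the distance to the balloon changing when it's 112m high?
336√19777/19777 ≈ 2.389 m/s

z² = 258² + y²
z = √(258² + 112²) = 2√19777
dz/dt = y/z · dy/dt = 112/(2√19777) · 6 = 336√19777/19777 ≈ 2.389 m/s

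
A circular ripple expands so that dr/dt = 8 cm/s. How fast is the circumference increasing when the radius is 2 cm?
16π cm/s

C = 2πr
dC/dt = 2π · dr/dt = 2π · 8 = 16π cm/s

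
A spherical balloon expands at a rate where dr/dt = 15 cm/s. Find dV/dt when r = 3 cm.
540π cm³/s

V = (4/3)πr³
dV/dt = dV/dr · dr/dt = 4πr² · 15
At r = 3: dV/dt = 540π cm³/s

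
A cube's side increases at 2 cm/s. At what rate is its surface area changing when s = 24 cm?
576 cm²/s

A = 6s²
dA/dt = 12s · ds/dt = 12·24·2 = 576 cm²/s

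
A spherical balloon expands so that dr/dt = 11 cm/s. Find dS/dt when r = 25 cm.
2200π cm²/s

S = 4πr²
dS/dt = dS/dr · dr/dt = 8πr · 11
At r = 25: dS/dt = 2200π cm²/s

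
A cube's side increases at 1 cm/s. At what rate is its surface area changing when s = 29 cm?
348 cm²/s

A = 6s²
dA/dt = 12s · ds/dt = 12·29·1 = 348 cm²/s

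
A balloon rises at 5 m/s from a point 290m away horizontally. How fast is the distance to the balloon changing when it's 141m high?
705√103981/103981 ≈ 2.186 m/s

z² = 290² + y²
z = √(290² + 141²) = √103981
dz/dt = y/z · dy/dt = 141/√103981 · 5 = 705√103981/103981 ≈ 2.186 m/s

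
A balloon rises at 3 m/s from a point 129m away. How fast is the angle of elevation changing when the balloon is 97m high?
0.014856 rad/s

tan(θ) = y/129
sec²(θ) · dθ/dt = (1/129) · dy/dt
dθ/dt = cos²(θ)/129 · 3 = 129/(129² + 97²) · 3
dθ/dt = 0.014856 rad/s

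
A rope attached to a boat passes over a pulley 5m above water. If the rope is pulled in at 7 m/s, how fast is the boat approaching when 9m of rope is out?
9√14/4 ≈ 8.419 m/s

rope² = x² + 5²
x = √(9² - 5²) = 2√14
dx/dt = (rope/x) · d(rope)/dt = (9/(2√14)) · (-7) = -9√14/4 m/s
The boat approaches at 9√14/4 ≈ 8.419 m/s.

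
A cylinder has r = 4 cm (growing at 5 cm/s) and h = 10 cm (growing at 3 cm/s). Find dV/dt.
448π cm³/s

V = πr²h
dV/dt = 2πrh·dr/dt + πr²·dh/dt
= 2π(4)(10)(5) + π(4)²(3)
= 448π cm³/s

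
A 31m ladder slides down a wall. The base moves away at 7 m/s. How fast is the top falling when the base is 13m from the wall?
91√22/132 ≈ 3.234 m/s

x² + y² = 31²
2x·dx/dt + 2y·dy/dt = 0
dy/dt = -x/y · dx/dt = -13/(6√22) · 7 = -91√22/132 m/s
The top is descending at 91√22/132 ≈ 3.234 m/s.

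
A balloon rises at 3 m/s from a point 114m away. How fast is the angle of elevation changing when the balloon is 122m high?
0.012267 rad/s

tan(θ) = y/114
sec²(θ) · dθ/dt = (1/114) · dy/dt
dθ/dt = cos²(θ)/114 · 3 = 114/(114² + 122²) · 3
dθ/dt = 0.012267 rad/s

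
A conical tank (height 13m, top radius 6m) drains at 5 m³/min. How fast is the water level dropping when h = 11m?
845/(4356π) ≈ 0.06175 m/min

r/h = 6/13, so r = (6/13)h
V = (1/3)πr²h = (1/3)π((6/13)h)²h = (12/169)πh³
dV/dh = (36/169)πh²
dh/dt = (dV/dt)/(dV/dh) = -5/((36/169)π·11²) = -845/(4356π) m/min
The level is dropping at 845/(4356π) ≈ 0.06175 m/min.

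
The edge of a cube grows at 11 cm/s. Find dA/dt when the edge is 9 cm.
1188 cm²/s

A = 6s²
dA/dt = 12s · ds/dt = 12·9·11 = 1188 cm²/s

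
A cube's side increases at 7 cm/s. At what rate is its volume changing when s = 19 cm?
7581 cm³/s

V = s³
dV/dt = 3s² · ds/dt = 3·19²·7 = 7581 cm³/s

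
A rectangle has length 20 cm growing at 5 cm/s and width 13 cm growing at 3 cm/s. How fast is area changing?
125 cm²/s

A = lw
dA/dt = w·dl/dt + l·dw/dt = 13·5 + 20·3 = 125 cm²/s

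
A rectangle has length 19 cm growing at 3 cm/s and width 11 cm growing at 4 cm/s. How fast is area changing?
109 cm²/s

A = lw
dA/dt = w·dl/dt + l·dw/dt = 11·3 + 19·4 = 109 cm²/s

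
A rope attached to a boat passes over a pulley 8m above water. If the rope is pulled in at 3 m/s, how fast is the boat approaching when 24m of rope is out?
9√2/4 ≈ 3.182 m/s

rope² = x² + 8²
x = √(24² - 8²) = 16√2
dx/dt = (rope/x) · d(rope)/dt = (24/(16√2)) · (-3) = -9√2/4 m/s
The boat approaches at 9√2/4 ≈ 3.182 m/s.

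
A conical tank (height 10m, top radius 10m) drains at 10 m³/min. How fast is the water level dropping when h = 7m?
10/(49π) ≈ 0.06496 m/min

r/h = 10/10, so r = h
V = (1/3)πr²h = (1/3)π(h)²h = (1/3)πh³
dV/dh = πh²
dh/dt = (dV/dt)/(dV/dh) = -10/(π·7²) = -10/(49π) m/min
The level is dropping at 10/(49π) ≈ 0.06496 m/min.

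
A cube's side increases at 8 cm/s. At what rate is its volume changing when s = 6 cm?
864 cm³/s

V = s³
dV/dt = 3s² · ds/dt = 3·6²·8 = 864 cm³/s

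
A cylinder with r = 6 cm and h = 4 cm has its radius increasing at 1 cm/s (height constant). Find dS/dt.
32π cm²/s

S = 2πrh + 2πr² (lateral + bases)
dS/dt = (2πh + 4πr)·dr/dt = (2π·4 + 4π·6)·1
= 32π cm²/s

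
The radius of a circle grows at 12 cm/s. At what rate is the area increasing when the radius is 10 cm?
240π cm²/s

A = πr²
dA/dt = 2πr · dr/dt = 2π(10)(12) = 240π cm²/s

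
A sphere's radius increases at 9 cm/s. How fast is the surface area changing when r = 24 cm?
1728π cm²/s

S = 4πr²
dS/dt = dS/dr · dr/dt = 8πr · 9
At r = 24: dS/dt = 1728π cm²/s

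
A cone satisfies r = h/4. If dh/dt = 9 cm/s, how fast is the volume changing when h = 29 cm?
7569π/16 cm³/s

V = (1/3)π(h/4)²h = πh³/48
dV/dt = πh²/16 · 9
At h = 29: dV/dt = 7569π/16 cm³/s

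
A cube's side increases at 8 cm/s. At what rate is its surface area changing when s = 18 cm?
1728 cm²/s

A = 6s²
dA/dt = 12s · ds/dt = 12·18·8 = 1728 cm²/s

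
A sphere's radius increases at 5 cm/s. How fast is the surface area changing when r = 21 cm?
840π cm²/s

S = 4πr²
dS/dt = dS/dr · dr/dt = 8πr · 5
At r = 21: dS/dt = 840π cm²/s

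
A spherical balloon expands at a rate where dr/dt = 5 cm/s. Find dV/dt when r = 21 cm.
8820π cm³/s

V = (4/3)πr³
dV/dt = dV/dr · dr/dt = 4πr² · 5
At r = 21: dV/dt = 8820π cm³/s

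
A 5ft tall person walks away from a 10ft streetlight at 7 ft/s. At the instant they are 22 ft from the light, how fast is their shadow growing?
7 ft/s

By similar triangles: 10/(x+s) = 5/s
Solving: s = 5x/5
ds/dt = 5/5 · dx/dt = 1 · 7 = 7 ft/s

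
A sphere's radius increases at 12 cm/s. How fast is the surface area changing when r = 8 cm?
768π cm²/s

S = 4πr²
dS/dt = dS/dr · dr/dt = 8πr · 12
At r = 8: dS/dt = 768π cm²/s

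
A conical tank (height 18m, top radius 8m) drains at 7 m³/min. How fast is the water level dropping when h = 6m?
63/(64π) ≈ 0.3133 m/min

r/h = 8/18, so r = (4/9)h
V = (1/3)πr²h = (1/3)π((4/9)h)²h = (16/243)πh³
dV/dh = (16/81)πh²
dh/dt = (dV/dt)/(dV/dh) = -7/((16/81)π·6²) = -63/(64π) m/min
The level is dropping at 63/(64π) ≈ 0.3133 m/min.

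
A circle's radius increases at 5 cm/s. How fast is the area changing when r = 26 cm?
260π cm²/s

A = πr²
dA/dt = 2πr · dr/dt = 2π(26)(5) = 260π cm²/s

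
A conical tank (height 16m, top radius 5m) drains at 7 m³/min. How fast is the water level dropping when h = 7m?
256/(175π) ≈ 0.4656 m/min

r/h = 5/16, so r = (5/16)h
V = (1/3)πr²h = (1/3)π((5/16)h)²h = (25/768)πh³
dV/dh = (25/256)πh²
dh/dt = (dV/dt)/(dV/dh) = -7/((25/256)π·7²) = -256/(175π) m/min
The level is dropping at 256/(175π) ≈ 0.4656 m/min.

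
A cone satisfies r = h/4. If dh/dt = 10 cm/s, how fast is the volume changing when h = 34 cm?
1445π/2 cm³/s

V = (1/3)π(h/4)²h = πh³/48
dV/dt = πh²/16 · 10
At h = 34: dV/dt = 1445π/2 cm³/s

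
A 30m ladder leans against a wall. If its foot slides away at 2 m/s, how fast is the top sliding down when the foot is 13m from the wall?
26√731/731 ≈ 0.9616 m/s

x² + y² = 30²
2x·dx/dt + 2y·dy/dt = 0
dy/dt = -x/y · dx/dt = -13/√731 · 2 = -26√731/731 m/s
The top is descending at 26√731/731 ≈ 0.9616 m/s.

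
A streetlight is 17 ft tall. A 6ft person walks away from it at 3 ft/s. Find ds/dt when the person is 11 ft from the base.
18/11 ft/s

By similar triangles: 17/(x+s) = 6/s
Solving: s = 6x/11
ds/dt = 6/11 · dx/dt = 6/11 · 3 = 18/11 ft/s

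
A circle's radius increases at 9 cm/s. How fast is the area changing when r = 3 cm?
54π cm²/s

A = πr²
dA/dt = 2πr · dr/dt = 2π(3)(9) = 54π cm²/s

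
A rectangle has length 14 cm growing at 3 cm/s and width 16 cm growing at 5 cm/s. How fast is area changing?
118 cm²/s

A = lw
dA/dt = w·dl/dt + l·dw/dt = 16·3 + 14·5 = 118 cm²/s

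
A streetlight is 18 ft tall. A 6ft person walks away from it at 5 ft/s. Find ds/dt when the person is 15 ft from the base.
5/2 ft/s

By similar triangles: 18/(x+s) = 6/s
Solving: s = 6x/12
ds/dt = 6/12 · dx/dt = 1/2 · 5 = 5/2 ft/s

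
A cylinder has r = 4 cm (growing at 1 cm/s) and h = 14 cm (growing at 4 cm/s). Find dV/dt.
176π cm³/s

V = πr²h
dV/dt = 2πrh·dr/dt + πr²·dh/dt
= 2π(4)(14)(1) + π(4)²(4)
= 176π cm³/s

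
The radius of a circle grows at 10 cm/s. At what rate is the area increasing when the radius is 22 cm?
440π cm²/s

A = πr²
dA/dt = 2πr · dr/dt = 2π(22)(10) = 440π cm²/s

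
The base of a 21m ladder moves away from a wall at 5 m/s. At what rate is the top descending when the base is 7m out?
5√2/4 ≈ 1.768 m/s

x² + y² = 21²
2x·dx/dt + 2y·dy/dt = 0
dy/dt = -x/y · dx/dt = -7/(14√2) · 5 = -5√2/4 m/s
The top is descending at 5√2/4 ≈ 1.768 m/s.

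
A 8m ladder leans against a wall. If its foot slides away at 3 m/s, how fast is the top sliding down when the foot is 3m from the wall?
9√55/55 ≈ 1.214 m/s

x² + y² = 8²
2x·dx/dt + 2y·dy/dt = 0
dy/dt = -x/y · dx/dt = -3/√55 · 3 = -9√55/55 m/s
The top is descending at 9√55/55 ≈ 1.214 m/s.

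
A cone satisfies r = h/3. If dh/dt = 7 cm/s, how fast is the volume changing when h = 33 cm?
847π cm³/s

V = (1/3)π(h/3)²h = πh³/27
dV/dt = πh²/9 · 7
At h = 33: dV/dt = 847π cm³/s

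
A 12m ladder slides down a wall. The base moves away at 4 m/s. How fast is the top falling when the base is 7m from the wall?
28√95/95 ≈ 2.873 m/s

x² + y² = 12²
2x·dx/dt + 2y·dy/dt = 0
dy/dt = -x/y · dx/dt = -7/√95 · 4 = -28√95/95 m/s
The top is descending at 28√95/95 ≈ 2.873 m/s.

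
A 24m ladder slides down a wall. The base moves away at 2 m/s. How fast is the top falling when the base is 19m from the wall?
38√215/215 ≈ 2.592 m/s

x² + y² = 24²
2x·dx/dt + 2y·dy/dt = 0
dy/dt = -x/y · dx/dt = -19/√215 · 2 = -38√215/215 m/s
The top is descending at 38√215/215 ≈ 2.592 m/s.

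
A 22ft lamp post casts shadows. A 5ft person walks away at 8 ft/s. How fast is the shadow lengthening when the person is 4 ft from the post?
40/17 ft/s

By similar triangles: 22/(x+s) = 5/s
Solving: s = 5x/17
ds/dt = 5/17 · dx/dt = 5/17 · 8 = 40/17 ft/s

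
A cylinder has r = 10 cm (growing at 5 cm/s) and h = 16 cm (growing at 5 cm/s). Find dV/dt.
2100π cm³/s

V = πr²h
dV/dt = 2πrh·dr/dt + πr²·dh/dt
= 2π(10)(16)(5) + π(10)²(5)
= 2100π cm³/s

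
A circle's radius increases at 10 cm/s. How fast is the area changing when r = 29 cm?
580π cm²/s

A = πr²
dA/dt = 2πr · dr/dt = 2π(29)(10) = 580π cm²/s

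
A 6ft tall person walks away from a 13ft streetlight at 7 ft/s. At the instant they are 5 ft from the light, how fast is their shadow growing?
6 ft/s

By similar triangles: 13/(x+s) = 6/s
Solving: s = 6x/7
ds/dt = 6/7 · dx/dt = 6/7 · 7 = 6 ft/s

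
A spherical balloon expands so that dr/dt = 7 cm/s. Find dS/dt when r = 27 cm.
1512π cm²/s

S = 4πr²
dS/dt = dS/dr · dr/dt = 8πr · 7
At r = 27: dS/dt = 1512π cm²/s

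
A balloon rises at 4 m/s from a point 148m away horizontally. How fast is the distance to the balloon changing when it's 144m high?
144√2665/2665 ≈ 2.789 m/s

z² = 148² + y²
z = √(148² + 144²) = 4√2665
dz/dt = y/z · dy/dt = 144/(4√2665) · 4 = 144√2665/2665 ≈ 2.789 m/s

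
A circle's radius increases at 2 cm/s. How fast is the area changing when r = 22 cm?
88π cm²/s

A = πr²
dA/dt = 2πr · dr/dt = 2π(22)(2) = 88π cm²/s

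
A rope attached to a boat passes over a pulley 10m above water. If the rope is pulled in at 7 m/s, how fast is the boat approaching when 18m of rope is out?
9√14/4 ≈ 8.419 m/s

rope² = x² + 10²
x = √(18² - 10²) = 4√14
dx/dt = (rope/x) · d(rope)/dt = (18/(4√14)) · (-7) = -9√14/4 m/s
The boat approaches at 9√14/4 ≈ 8.419 m/s.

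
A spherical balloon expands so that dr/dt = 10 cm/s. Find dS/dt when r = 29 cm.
2320π cm²/s

S = 4πr²
dS/dt = dS/dr · dr/dt = 8πr · 10
At r = 29: dS/dt = 2320π cm²/s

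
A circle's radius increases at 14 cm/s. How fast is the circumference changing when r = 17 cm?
28π cm/s

C = 2πr
dC/dt = 2π · dr/dt = 2π · 14 = 28π cm/s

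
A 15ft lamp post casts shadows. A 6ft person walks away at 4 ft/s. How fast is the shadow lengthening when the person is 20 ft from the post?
8/3 ft/s

By similar triangles: 15/(x+s) = 6/s
Solving: s = 6x/9
ds/dt = 6/9 · dx/dt = 2/3 · 4 = 8/3 ft/s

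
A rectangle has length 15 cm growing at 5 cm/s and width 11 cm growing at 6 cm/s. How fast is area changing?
145 cm²/s

A = lw
dA/dt = w·dl/dt + l·dw/dt = 11·5 + 15·6 = 145 cm²/s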